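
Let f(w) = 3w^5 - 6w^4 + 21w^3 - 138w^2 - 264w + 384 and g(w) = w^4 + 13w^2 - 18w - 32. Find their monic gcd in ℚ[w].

w^2 + w + 16

Apply the Euclidean algorithm:
  3w^5 - 6w^4 + 21w^3 - 138w^2 - 264w + 384 = (3w - 6)(w^4 + 13w^2 - 18w - 32) + (-18w^3 - 6w^2 - 276w + 192)
  w^4 + 13w^2 - 18w - 32 = (-(1/18)w + 1/54)(-18w^3 - 6w^2 - 276w + 192) + (-(20/9)w^2 - (20/9)w - 320/9)
  -18w^3 - 6w^2 - 276w + 192 = ((81/10)w - 27/5)(-(20/9)w^2 - (20/9)w - 320/9) + (0)
Last nonzero remainder: -(20/9)w^2 - (20/9)w - 320/9. Dividing through by -20/9 gives the monic gcd w^2 + w + 16.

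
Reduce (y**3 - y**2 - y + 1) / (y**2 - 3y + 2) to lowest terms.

(y**2 - 1)/(y - 2)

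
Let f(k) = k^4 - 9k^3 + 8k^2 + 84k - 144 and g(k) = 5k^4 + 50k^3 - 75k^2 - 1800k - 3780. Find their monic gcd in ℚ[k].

Repeated division with remainder:
  k^4 - 9k^3 + 8k^2 + 84k - 144 = (1/5)(5k^4 + 50k^3 - 75k^2 - 1800k - 3780) + (-19k^3 + 23k^2 + 444k + 612)
  5k^4 + 50k^3 - 75k^2 - 1800k - 3780 = (-(5/19)k - 1065/361)(-19k^3 + 23k^2 + 444k + 612) + ((39600/361)k^2 - (118800/361)k - 712800/361)
  -19k^3 + 23k^2 + 444k + 612 = (-(6859/39600)k - 6137/19800)((39600/361)k^2 - (118800/361)k - 712800/361) + (0)
Last nonzero remainder: (39600/361)k^2 - (118800/361)k - 712800/361. Dividing through by 39600/361 gives the monic gcd k^2 - 3k - 18.

k^2 - 3k - 18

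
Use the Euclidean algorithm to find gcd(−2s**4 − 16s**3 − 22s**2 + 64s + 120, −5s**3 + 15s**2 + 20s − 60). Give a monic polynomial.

s**2 − 4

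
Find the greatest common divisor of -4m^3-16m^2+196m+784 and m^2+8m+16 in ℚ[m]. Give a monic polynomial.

By polynomial division,
  -4m^3-16m^2+196m+784 = (-4m+16)(m^2+8m+16) + (132m+528)
  m^2+8m+16 = ((1/132)m+1/33)(132m+528) + (0)
Last nonzero remainder: 132m+528. Dividing through by 132 gives the monic gcd m+4.

m+4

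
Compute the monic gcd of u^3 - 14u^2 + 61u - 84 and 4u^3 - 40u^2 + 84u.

Repeated division with remainder:
  u^3 - 14u^2 + 61u - 84 = (1/4)(4u^3 - 40u^2 + 84u) + (-4u^2 + 40u - 84)
  4u^3 - 40u^2 + 84u = (-u)(-4u^2 + 40u - 84) + (0)
Last nonzero remainder: -4u^2 + 40u - 84. Dividing through by -4 gives the monic gcd u^2 - 10u + 21.

u^2 - 10u + 21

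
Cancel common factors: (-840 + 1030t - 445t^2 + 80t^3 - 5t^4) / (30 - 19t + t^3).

Apply the Euclidean algorithm:
  -5t^4 + 80t^3 - 445t^2 + 1030t - 840 = (-5t + 80)(t^3 - 19t + 30) + (-540t^2 + 2700t - 3240)
  t^3 - 19t + 30 = (-(1/540)t - 1/108)(-540t^2 + 2700t - 3240) + (0)
Last nonzero remainder: -540t^2 + 2700t - 3240. Dividing through by -540 gives the monic gcd t^2 - 5t + 6.
Cancel t^2 - 5t + 6 from numerator and denominator to get the reduced form.

(-140 + 55t - 5t^2)/(5 + t)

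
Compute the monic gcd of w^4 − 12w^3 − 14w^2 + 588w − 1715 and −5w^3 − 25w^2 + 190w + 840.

Euclidean algorithm in ℚ[w]:
  w^4 − 12w^3 − 14w^2 + 588w − 1715 = (−(1/5)w + 17/5)(−5w^3 − 25w^2 + 190w + 840) + (109w^2 + 110w − 4571)
  −5w^3 − 25w^2 + 190w + 840 = (−(5/109)w − 2175/11881)(109w^2 + 110w − 4571) + ((5445/11881)w + 38115/11881)
  109w^2 + 110w − 4571 = ((1295029/5445)w − 7758293/5445)((5445/11881)w + 38115/11881) + (0)
Last nonzero remainder: (5445/11881)w + 38115/11881. Dividing through by 5445/11881 gives the monic gcd w + 7.

w + 7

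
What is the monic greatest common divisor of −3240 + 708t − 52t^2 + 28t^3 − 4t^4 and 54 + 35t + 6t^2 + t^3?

27 + 4t + t^2

Euclidean algorithm in ℚ[t]:
  −4t^4 + 28t^3 − 52t^2 + 708t − 3240 = (−4t + 52)(t^3 + 6t^2 + 35t + 54) + (−224t^2 − 896t − 6048)
  t^3 + 6t^2 + 35t + 54 = (−(1/224)t − 1/112)(−224t^2 − 896t − 6048) + (0)
Last nonzero remainder: −224t^2 − 896t − 6048. Dividing through by −224 gives the monic gcd t^2 + 4t + 27.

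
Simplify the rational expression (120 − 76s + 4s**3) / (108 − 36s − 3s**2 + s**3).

(−40 + 12s + 4s**2)/(−36 + s**2)

Apply the Euclidean algorithm:
  4s**3 − 76s + 120 = (4)(s**3 − 3s**2 − 36s + 108) + (12s**2 + 68s − 312)
  s**3 − 3s**2 − 36s + 108 = ((1/12)s − 13/18)(12s**2 + 68s − 312) + ((352/9)s − 352/3)
  12s**2 + 68s − 312 = ((27/88)s + 117/44)((352/9)s − 352/3) + (0)
Last nonzero remainder: (352/9)s − 352/3. Dividing through by 352/9 gives the monic gcd s − 3.
Cancel s − 3 from numerator and denominator to get the reduced form.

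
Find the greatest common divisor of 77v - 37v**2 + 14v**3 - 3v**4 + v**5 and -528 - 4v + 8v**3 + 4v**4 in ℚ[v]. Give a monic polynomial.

By polynomial division,
  v**5 - 3v**4 + 14v**3 - 37v**2 + 77v = ((1/4)v - 5/4)(4v**4 + 8v**3 - 4v - 528) + (24v**3 - 36v**2 + 204v - 660)
  4v**4 + 8v**3 - 4v - 528 = ((1/6)v + 7/12)(24v**3 - 36v**2 + 204v - 660) + (-13v**2 - 13v - 143)
  24v**3 - 36v**2 + 204v - 660 = (-(24/13)v + 60/13)(-13v**2 - 13v - 143) + (0)
Last nonzero remainder: -13v**2 - 13v - 143. Dividing through by -13 gives the monic gcd v**2 + v + 11.

11 + v + v**2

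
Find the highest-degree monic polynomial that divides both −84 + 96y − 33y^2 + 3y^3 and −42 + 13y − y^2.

Euclidean algorithm in ℚ[y]:
  3y^3 − 33y^2 + 96y − 84 = (−3y − 6)(−y^2 + 13y − 42) + (48y − 336)
  −y^2 + 13y − 42 = (−(1/48)y + 1/8)(48y − 336) + (0)
Last nonzero remainder: 48y − 336. Dividing through by 48 gives the monic gcd y − 7.

−7 + y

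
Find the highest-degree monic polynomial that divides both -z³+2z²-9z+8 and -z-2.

1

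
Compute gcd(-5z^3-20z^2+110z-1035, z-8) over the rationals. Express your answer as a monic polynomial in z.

Apply the Euclidean algorithm:
  -5z^3-20z^2+110z-1035 = (-5z^2-60z-370)(z-8) + (-3995)
  z-8 = (-(1/3995)z+8/3995)(-3995) + (0)
The last nonzero remainder is the constant -3995, so the polynomials are coprime and gcd = 1.

1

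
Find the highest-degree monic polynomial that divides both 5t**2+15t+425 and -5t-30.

1

By polynomial division,
  5t**2+15t+425 = (-t+3)(-5t-30) + (515)
  -5t-30 = (-(1/103)t-6/103)(515) + (0)
The last nonzero remainder is the constant 515, so the polynomials are coprime and gcd = 1.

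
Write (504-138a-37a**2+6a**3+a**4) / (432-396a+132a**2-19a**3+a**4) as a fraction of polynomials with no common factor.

Repeated division with remainder:
  a**4+6a**3-37a**2-138a+504 = (a**4-19a**3+132a**2-396a+432) + (25a**3-169a**2+258a+72)
  a**4-19a**3+132a**2-396a+432 = ((1/25)a-306/625)(25a**3-169a**2+258a+72) + ((24336/625)a**2-(170352/625)a+292032/625)
  25a**3-169a**2+258a+72 = ((15625/24336)a+625/4056)((24336/625)a**2-(170352/625)a+292032/625) + (0)
Last nonzero remainder: (24336/625)a**2-(170352/625)a+292032/625. Dividing through by 24336/625 gives the monic gcd a**2-7a+12.
Cancel a**2-7a+12 from numerator and denominator to get the reduced form.

(42+13a+a**2)/(36-12a+a**2)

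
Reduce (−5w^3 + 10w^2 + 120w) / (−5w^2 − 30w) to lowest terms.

By polynomial division,
  −5w^3 + 10w^2 + 120w = (w − 8)(−5w^2 − 30w) + (−120w)
  −5w^2 − 30w = ((1/24)w + 1/4)(−120w) + (0)
Last nonzero remainder: −120w. Dividing through by −120 gives the monic gcd w.
Cancel w from numerator and denominator to get the reduced form.

(w^2 − 2w − 24)/(w + 6)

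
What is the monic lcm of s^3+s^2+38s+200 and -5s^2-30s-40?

By polynomial division,
  s^3+s^2+38s+200 = (-(1/5)s+1)(-5s^2-30s-40) + (60s+240)
  -5s^2-30s-40 = (-(1/12)s-1/6)(60s+240) + (0)
Last nonzero remainder: 60s+240. Dividing through by 60 gives the monic gcd s+4.
Then lcm(f, g) = f·g / gcd(f, g); expanding and making the result monic gives the answer.

s^4+3s^3+40s^2+276s+400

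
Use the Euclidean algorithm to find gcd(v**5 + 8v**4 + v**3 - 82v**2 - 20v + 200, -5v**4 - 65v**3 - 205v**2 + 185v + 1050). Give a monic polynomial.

Apply the Euclidean algorithm:
  v**5 + 8v**4 + v**3 - 82v**2 - 20v + 200 = (-(1/5)v + 1)(-5v**4 - 65v**3 - 205v**2 + 185v + 1050) + (25v**3 + 160v**2 + 5v - 850)
  -5v**4 - 65v**3 - 205v**2 + 185v + 1050 = (-(1/5)v - 33/25)(25v**3 + 160v**2 + 5v - 850) + ((36/5)v**2 + (108/5)v - 72)
  25v**3 + 160v**2 + 5v - 850 = ((125/36)v + 425/36)((36/5)v**2 + (108/5)v - 72) + (0)
Last nonzero remainder: (36/5)v**2 + (108/5)v - 72. Dividing through by 36/5 gives the monic gcd v**2 + 3v - 10.

v**2 + 3v - 10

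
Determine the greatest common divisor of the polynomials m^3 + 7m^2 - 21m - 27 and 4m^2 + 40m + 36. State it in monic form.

Euclidean algorithm in ℚ[m]:
  m^3 + 7m^2 - 21m - 27 = ((1/4)m - 3/4)(4m^2 + 40m + 36) + (0)
Last nonzero remainder: 4m^2 + 40m + 36. Dividing through by 4 gives the monic gcd m^2 + 10m + 9.

m^2 + 10m + 9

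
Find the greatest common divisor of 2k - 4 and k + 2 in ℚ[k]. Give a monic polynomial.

Euclidean algorithm in ℚ[k]:
  2k - 4 = (2)(k + 2) + (-8)
  k + 2 = (-(1/8)k - 1/4)(-8) + (0)
The last nonzero remainder is the constant -8, so the polynomials are coprime and gcd = 1.

1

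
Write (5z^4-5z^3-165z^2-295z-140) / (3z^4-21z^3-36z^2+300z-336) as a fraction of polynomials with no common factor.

Repeated division with remainder:
  5z^4-5z^3-165z^2-295z-140 = (5/3)(3z^4-21z^3-36z^2+300z-336) + (30z^3-105z^2-795z+420)
  3z^4-21z^3-36z^2+300z-336 = ((1/10)z-7/20)(30z^3-105z^2-795z+420) + ((27/4)z^2-(81/4)z-189)
  30z^3-105z^2-795z+420 = ((40/9)z-20/9)((27/4)z^2-(81/4)z-189) + (0)
Last nonzero remainder: (27/4)z^2-(81/4)z-189. Dividing through by 27/4 gives the monic gcd z^2-3z-28.
Cancel z^2-3z-28 from numerator and denominator to get the reduced form.

(5z^2+10z+5)/(3z^2-12z+12)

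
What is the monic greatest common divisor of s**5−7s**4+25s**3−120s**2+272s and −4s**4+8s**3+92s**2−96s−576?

s**2−8s+16

Euclidean algorithm in ℚ[s]:
  s**5−7s**4+25s**3−120s**2+272s = (−(1/4)s+5/4)(−4s**4+8s**3+92s**2−96s−576) + (38s**3−259s**2+248s+720)
  −4s**4+8s**3+92s**2−96s−576 = (−(2/19)s−183/361)(38s**3−259s**2+248s+720) + (−(4761/361)s**2+(38088/361)s−76176/361)
  38s**3−259s**2+248s+720 = (−(13718/4761)s−1805/529)(−(4761/361)s**2+(38088/361)s−76176/361) + (0)
Last nonzero remainder: −(4761/361)s**2+(38088/361)s−76176/361. Dividing through by −4761/361 gives the monic gcd s**2−8s+16.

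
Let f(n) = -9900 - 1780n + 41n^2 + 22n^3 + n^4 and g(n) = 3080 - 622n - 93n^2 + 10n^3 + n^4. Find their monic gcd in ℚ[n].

110 + 21n + n^2

By polynomial division,
  n^4 + 22n^3 + 41n^2 - 1780n - 9900 = (n^4 + 10n^3 - 93n^2 - 622n + 3080) + (12n^3 + 134n^2 - 1158n - 12980)
  n^4 + 10n^3 - 93n^2 - 622n + 3080 = ((1/12)n - 7/72)(12n^3 + 134n^2 - 1158n - 12980) + ((595/36)n^2 + (4165/12)n + 32725/18)
  12n^3 + 134n^2 - 1158n - 12980 = ((432/595)n - 4248/595)((595/36)n^2 + (4165/12)n + 32725/18) + (0)
Last nonzero remainder: (595/36)n^2 + (4165/12)n + 32725/18. Dividing through by 595/36 gives the monic gcd n^2 + 21n + 110.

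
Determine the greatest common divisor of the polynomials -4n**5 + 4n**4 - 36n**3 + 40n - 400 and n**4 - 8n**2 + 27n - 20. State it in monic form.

n**2 - 3n + 5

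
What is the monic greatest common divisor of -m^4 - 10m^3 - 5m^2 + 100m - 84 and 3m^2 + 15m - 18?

m^2 + 5m - 6

Repeated division with remainder:
  -m^4 - 10m^3 - 5m^2 + 100m - 84 = (-(1/3)m^2 - (5/3)m + 14/3)(3m^2 + 15m - 18) + (0)
Last nonzero remainder: 3m^2 + 15m - 18. Dividing through by 3 gives the monic gcd m^2 + 5m - 6.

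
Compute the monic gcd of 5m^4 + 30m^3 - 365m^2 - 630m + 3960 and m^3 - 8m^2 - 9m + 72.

By polynomial division,
  5m^4 + 30m^3 - 365m^2 - 630m + 3960 = (5m + 70)(m^3 - 8m^2 - 9m + 72) + (240m^2 - 360m - 1080)
  m^3 - 8m^2 - 9m + 72 = ((1/240)m - 13/480)(240m^2 - 360m - 1080) + (-(57/4)m + 171/4)
  240m^2 - 360m - 1080 = (-(320/19)m - 480/19)(-(57/4)m + 171/4) + (0)
Last nonzero remainder: -(57/4)m + 171/4. Dividing through by -57/4 gives the monic gcd m - 3.

m - 3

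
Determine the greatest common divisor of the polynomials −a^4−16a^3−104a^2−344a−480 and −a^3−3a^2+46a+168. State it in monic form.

Apply the Euclidean algorithm:
  −a^4−16a^3−104a^2−344a−480 = (a+13)(−a^3−3a^2+46a+168) + (−111a^2−1110a−2664)
  −a^3−3a^2+46a+168 = ((1/111)a−7/111)(−111a^2−1110a−2664) + (0)
Last nonzero remainder: −111a^2−1110a−2664. Dividing through by −111 gives the monic gcd a^2+10a+24.

a^2+10a+24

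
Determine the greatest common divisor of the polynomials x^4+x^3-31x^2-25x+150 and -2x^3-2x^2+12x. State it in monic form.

x^2+x-6

Apply the Euclidean algorithm:
  x^4+x^3-31x^2-25x+150 = (-(1/2)x)(-2x^3-2x^2+12x) + (-25x^2-25x+150)
  -2x^3-2x^2+12x = ((2/25)x)(-25x^2-25x+150) + (0)
Last nonzero remainder: -25x^2-25x+150. Dividing through by -25 gives the monic gcd x^2+x-6.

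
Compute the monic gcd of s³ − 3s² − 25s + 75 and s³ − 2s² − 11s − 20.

s − 5

Repeated division with remainder:
  s³ − 3s² − 25s + 75 = (s³ − 2s² − 11s − 20) + (−s² − 14s + 95)
  s³ − 2s² − 11s − 20 = (−s + 16)(−s² − 14s + 95) + (308s − 1540)
  −s² − 14s + 95 = (−(1/308)s − 19/308)(308s − 1540) + (0)
Last nonzero remainder: 308s − 1540. Dividing through by 308 gives the monic gcd s − 5.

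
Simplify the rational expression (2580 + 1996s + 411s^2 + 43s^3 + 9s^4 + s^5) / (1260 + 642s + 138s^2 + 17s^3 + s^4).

(86 + 35s − 2s^2 + s^3)/(42 + 6s + s^2)

Repeated division with remainder:
  s^5 + 9s^4 + 43s^3 + 411s^2 + 1996s + 2580 = (s − 8)(s^4 + 17s^3 + 138s^2 + 642s + 1260) + (41s^3 + 873s^2 + 5872s + 12660)
  s^4 + 17s^3 + 138s^2 + 642s + 1260 = ((1/41)s − 176/1681)(41s^3 + 873s^2 + 5872s + 12660) + ((144874/1681)s^2 + (1593614/1681)s + 4346220/1681)
  41s^3 + 873s^2 + 5872s + 12660 = ((68921/144874)s + 354691/72437)((144874/1681)s^2 + (1593614/1681)s + 4346220/1681) + (0)
Last nonzero remainder: (144874/1681)s^2 + (1593614/1681)s + 4346220/1681. Dividing through by 144874/1681 gives the monic gcd s^2 + 11s + 30.
Cancel s^2 + 11s + 30 from numerator and denominator to get the reduced form.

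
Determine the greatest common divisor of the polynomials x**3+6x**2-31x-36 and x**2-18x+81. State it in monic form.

1

Euclidean algorithm in ℚ[x]:
  x**3+6x**2-31x-36 = (x+24)(x**2-18x+81) + (320x-1980)
  x**2-18x+81 = ((1/320)x-189/5120)(320x-1980) + (2025/256)
  320x-1980 = ((16384/405)x-11264/45)(2025/256) + (0)
The last nonzero remainder is the constant 2025/256, so the polynomials are coprime and gcd = 1.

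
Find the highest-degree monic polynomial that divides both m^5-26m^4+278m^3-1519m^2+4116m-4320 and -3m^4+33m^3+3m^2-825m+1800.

Repeated division with remainder:
  m^5-26m^4+278m^3-1519m^2+4116m-4320 = (-(1/3)m+5)(-3m^4+33m^3+3m^2-825m+1800) + (114m^3-1809m^2+8841m-13320)
  -3m^4+33m^3+3m^2-825m+1800 = (-(1/38)m-185/1444)(114m^3-1809m^2+8841m-13320) + ((5625/1444)m^2-(61875/1444)m+33750/361)
  114m^3-1809m^2+8841m-13320 = ((54872/1875)m-53428/375)((5625/1444)m^2-(61875/1444)m+33750/361) + (0)
Last nonzero remainder: (5625/1444)m^2-(61875/1444)m+33750/361. Dividing through by 5625/1444 gives the monic gcd m^2-11m+24.

m^2-11m+24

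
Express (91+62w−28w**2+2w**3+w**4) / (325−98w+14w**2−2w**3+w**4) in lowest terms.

(7+8w+w**2)/(25+4w+w**2)

Euclidean algorithm in ℚ[w]:
  w**4+2w**3−28w**2+62w+91 = (w**4−2w**3+14w**2−98w+325) + (4w**3−42w**2+160w−234)
  w**4−2w**3+14w**2−98w+325 = ((1/4)w+17/8)(4w**3−42w**2+160w−234) + ((253/4)w**2−(759/2)w+3289/4)
  4w**3−42w**2+160w−234 = ((16/253)w−72/253)((253/4)w**2−(759/2)w+3289/4) + (0)
Last nonzero remainder: (253/4)w**2−(759/2)w+3289/4. Dividing through by 253/4 gives the monic gcd w**2−6w+13.
Cancel w**2−6w+13 from numerator and denominator to get the reduced form.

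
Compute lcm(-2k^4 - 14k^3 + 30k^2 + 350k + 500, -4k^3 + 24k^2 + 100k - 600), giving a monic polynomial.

k^5 + k^4 - 57k^3 - 85k^2 + 800k + 1500

Apply the Euclidean algorithm:
  -2k^4 - 14k^3 + 30k^2 + 350k + 500 = ((1/2)k + 13/2)(-4k^3 + 24k^2 + 100k - 600) + (-176k^2 + 4400)
  -4k^3 + 24k^2 + 100k - 600 = ((1/44)k - 3/22)(-176k^2 + 4400) + (0)
Last nonzero remainder: -176k^2 + 4400. Dividing through by -176 gives the monic gcd k^2 - 25.
Then lcm(f, g) = f·g / gcd(f, g); expanding and making the result monic gives the answer.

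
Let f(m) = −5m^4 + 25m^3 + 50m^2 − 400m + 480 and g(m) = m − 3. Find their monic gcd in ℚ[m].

m − 3

Euclidean algorithm in ℚ[m]:
  −5m^4 + 25m^3 + 50m^2 − 400m + 480 = (−5m^3 + 10m^2 + 80m − 160)(m − 3) + (0)
The last nonzero remainder m − 3 is already monic.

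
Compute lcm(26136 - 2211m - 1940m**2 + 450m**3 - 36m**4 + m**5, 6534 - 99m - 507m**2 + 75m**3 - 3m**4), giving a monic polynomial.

-156816 + 39402m + 9429m**2 - 4640m**3 + 666m**4 - 42m**5 + m**6

Euclidean algorithm in ℚ[m]:
  m**5 - 36m**4 + 450m**3 - 1940m**2 - 2211m + 26136 = (-(1/3)m + 11/3)(-3m**4 + 75m**3 - 507m**2 - 99m + 6534) + (6m**3 - 114m**2 + 330m + 2178)
  -3m**4 + 75m**3 - 507m**2 - 99m + 6534 = (-(1/2)m + 3)(6m**3 - 114m**2 + 330m + 2178) + (0)
Last nonzero remainder: 6m**3 - 114m**2 + 330m + 2178. Dividing through by 6 gives the monic gcd m**3 - 19m**2 + 55m + 363.
Then lcm(f, g) = f·g / gcd(f, g); expanding and making the result monic gives the answer.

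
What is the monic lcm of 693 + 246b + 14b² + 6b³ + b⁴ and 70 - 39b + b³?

6930 - 2391b - 889b² + 208b³ - 18b⁴ - b⁵ + b⁶

Repeated division with remainder:
  b⁴ + 6b³ + 14b² + 246b + 693 = (b + 6)(b³ - 39b + 70) + (53b² + 410b + 273)
  b³ - 39b + 70 = ((1/53)b - 410/2809)(53b² + 410b + 273) + ((44080/2809)b + 308560/2809)
  53b² + 410b + 273 = ((148877/44080)b + 109551/44080)((44080/2809)b + 308560/2809) + (0)
Last nonzero remainder: (44080/2809)b + 308560/2809. Dividing through by 44080/2809 gives the monic gcd b + 7.
Then lcm(f, g) = f·g / gcd(f, g); expanding and making the result monic gives the answer.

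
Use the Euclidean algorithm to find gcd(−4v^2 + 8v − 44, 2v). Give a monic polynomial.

Apply the Euclidean algorithm:
  −4v^2 + 8v − 44 = (−2v + 4)(2v) + (−44)
  2v = (−(1/22)v)(−44) + (0)
The last nonzero remainder is the constant −44, so the polynomials are coprime and gcd = 1.

1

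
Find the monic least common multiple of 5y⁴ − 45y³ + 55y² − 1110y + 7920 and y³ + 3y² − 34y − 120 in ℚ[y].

Repeated division with remainder:
  5y⁴ − 45y³ + 55y² − 1110y + 7920 = (5y − 60)(y³ + 3y² − 34y − 120) + (405y² − 2550y + 720)
  y³ + 3y² − 34y − 120 = ((1/405)y + 251/10935)(405y² − 2550y + 720) + ((16588/729)y − 33176/243)
  405y² − 2550y + 720 = ((295245/16588)y − 21870/4147)((16588/729)y − 33176/243) + (0)
Last nonzero remainder: (16588/729)y − 33176/243. Dividing through by 16588/729 gives the monic gcd y − 6.
Then lcm(f, g) = f·g / gcd(f, g); expanding and making the result monic gives the answer.

y⁶ − 50y⁴ − 303y³ − 194y² + 9816y + 31680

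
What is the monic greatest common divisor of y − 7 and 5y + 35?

1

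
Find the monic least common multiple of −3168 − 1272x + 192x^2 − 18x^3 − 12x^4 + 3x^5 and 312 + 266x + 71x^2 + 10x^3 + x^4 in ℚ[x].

By polynomial division,
  3x^5 − 12x^4 − 18x^3 + 192x^2 − 1272x − 3168 = (3x − 42)(x^4 + 10x^3 + 71x^2 + 266x + 312) + (189x^3 + 2376x^2 + 8964x + 9936)
  x^4 + 10x^3 + 71x^2 + 266x + 312 = ((1/189)x − 2/147)(189x^3 + 2376x^2 + 8964x + 9936) + ((2739/49)x^2 + (16434/49)x + 21912/49)
  189x^3 + 2376x^2 + 8964x + 9936 = ((3087/913)x + 20286/913)((2739/49)x^2 + (16434/49)x + 21912/49) + (0)
Last nonzero remainder: (2739/49)x^2 + (16434/49)x + 21912/49. Dividing through by 2739/49 gives the monic gcd x^2 + 6x + 8.
Then lcm(f, g) = f·g / gcd(f, g); expanding and making the result monic gives the answer.

−41184 − 20760x − 256x^2 − 402x^3 − 116x^4 + 17x^5 + x^7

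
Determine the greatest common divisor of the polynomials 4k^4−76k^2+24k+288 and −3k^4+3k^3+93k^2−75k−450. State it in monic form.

k^2−k−6

Repeated division with remainder:
  4k^4−76k^2+24k+288 = (−4/3)(−3k^4+3k^3+93k^2−75k−450) + (4k^3+48k^2−76k−312)
  −3k^4+3k^3+93k^2−75k−450 = (−(3/4)k+39/4)(4k^3+48k^2−76k−312) + (−432k^2+432k+2592)
  4k^3+48k^2−76k−312 = (−(1/108)k−13/108)(−432k^2+432k+2592) + (0)
Last nonzero remainder: −432k^2+432k+2592. Dividing through by −432 gives the monic gcd k^2−k−6.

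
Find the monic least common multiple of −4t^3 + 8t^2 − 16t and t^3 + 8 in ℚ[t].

Euclidean algorithm in ℚ[t]:
  −4t^3 + 8t^2 − 16t = (−4)(t^3 + 8) + (8t^2 − 16t + 32)
  t^3 + 8 = ((1/8)t + 1/4)(8t^2 − 16t + 32) + (0)
Last nonzero remainder: 8t^2 − 16t + 32. Dividing through by 8 gives the monic gcd t^2 − 2t + 4.
Then lcm(f, g) = f·g / gcd(f, g); expanding and making the result monic gives the answer.

t^4 + 8t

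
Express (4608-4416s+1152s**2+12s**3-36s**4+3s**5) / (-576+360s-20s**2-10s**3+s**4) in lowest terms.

(48-24s+3s**2)/(-6+s)

Apply the Euclidean algorithm:
  3s**5-36s**4+12s**3+1152s**2-4416s+4608 = (3s-6)(s**4-10s**3-20s**2+360s-576) + (12s**3-48s**2-528s+1152)
  s**4-10s**3-20s**2+360s-576 = ((1/12)s-1/2)(12s**3-48s**2-528s+1152) + (0)
Last nonzero remainder: 12s**3-48s**2-528s+1152. Dividing through by 12 gives the monic gcd s**3-4s**2-44s+96.
Cancel s**3-4s**2-44s+96 from numerator and denominator to get the reduced form.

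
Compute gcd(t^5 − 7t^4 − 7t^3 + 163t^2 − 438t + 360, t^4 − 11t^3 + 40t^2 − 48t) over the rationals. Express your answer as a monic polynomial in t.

Repeated division with remainder:
  t^5 − 7t^4 − 7t^3 + 163t^2 − 438t + 360 = (t + 4)(t^4 − 11t^3 + 40t^2 − 48t) + (−3t^3 + 51t^2 − 246t + 360)
  t^4 − 11t^3 + 40t^2 − 48t = (−(1/3)t − 2)(−3t^3 + 51t^2 − 246t + 360) + (60t^2 − 420t + 720)
  −3t^3 + 51t^2 − 246t + 360 = (−(1/20)t + 1/2)(60t^2 − 420t + 720) + (0)
Last nonzero remainder: 60t^2 − 420t + 720. Dividing through by 60 gives the monic gcd t^2 − 7t + 12.

t^2 − 7t + 12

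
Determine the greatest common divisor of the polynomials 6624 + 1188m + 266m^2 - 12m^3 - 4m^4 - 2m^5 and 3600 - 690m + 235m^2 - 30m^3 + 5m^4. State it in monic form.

24 + m + m^2

Apply the Euclidean algorithm:
  -2m^5 - 4m^4 - 12m^3 + 266m^2 + 1188m + 6624 = (-(2/5)m - 16/5)(5m^4 - 30m^3 + 235m^2 - 690m + 3600) + (-14m^3 + 742m^2 + 420m + 18144)
  5m^4 - 30m^3 + 235m^2 - 690m + 3600 = (-(5/14)m - 235/14)(-14m^3 + 742m^2 + 420m + 18144) + (12840m^2 + 12840m + 308160)
  -14m^3 + 742m^2 + 420m + 18144 = (-(7/6420)m + 63/1070)(12840m^2 + 12840m + 308160) + (0)
Last nonzero remainder: 12840m^2 + 12840m + 308160. Dividing through by 12840 gives the monic gcd m^2 + m + 24.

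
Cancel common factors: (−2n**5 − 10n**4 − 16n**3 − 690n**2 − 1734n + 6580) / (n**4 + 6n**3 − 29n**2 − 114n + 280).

(−2n**2 + 10n − 94)/(n − 4)

Repeated division with remainder:
  −2n**5 − 10n**4 − 16n**3 − 690n**2 − 1734n + 6580 = (−2n + 2)(n**4 + 6n**3 − 29n**2 − 114n + 280) + (−86n**3 − 860n**2 − 946n + 6020)
  n**4 + 6n**3 − 29n**2 − 114n + 280 = (−(1/86)n + 2/43)(−86n**3 − 860n**2 − 946n + 6020) + (0)
Last nonzero remainder: −86n**3 − 860n**2 − 946n + 6020. Dividing through by −86 gives the monic gcd n**3 + 10n**2 + 11n − 70.
Cancel n**3 + 10n**2 + 11n − 70 from numerator and denominator to get the reduced form.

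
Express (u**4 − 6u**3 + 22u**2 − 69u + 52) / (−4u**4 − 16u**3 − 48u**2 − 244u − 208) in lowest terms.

(−u**2 + 5u − 4)/(4u**2 + 20u + 16)

By polynomial division,
  u**4 − 6u**3 + 22u**2 − 69u + 52 = (−1/4)(−4u**4 − 16u**3 − 48u**2 − 244u − 208) + (−10u**3 + 10u**2 − 130u)
  −4u**4 − 16u**3 − 48u**2 − 244u − 208 = ((2/5)u + 2)(−10u**3 + 10u**2 − 130u) + (−16u**2 + 16u − 208)
  −10u**3 + 10u**2 − 130u = ((5/8)u)(−16u**2 + 16u − 208) + (0)
Last nonzero remainder: −16u**2 + 16u − 208. Dividing through by −16 gives the monic gcd u**2 − u + 13.
Cancel u**2 − u + 13 from numerator and denominator to get the reduced form.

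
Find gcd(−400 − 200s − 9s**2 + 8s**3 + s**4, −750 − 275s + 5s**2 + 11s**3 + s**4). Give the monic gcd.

Apply the Euclidean algorithm:
  s**4 + 8s**3 − 9s**2 − 200s − 400 = (s**4 + 11s**3 + 5s**2 − 275s − 750) + (−3s**3 − 14s**2 + 75s + 350)
  s**4 + 11s**3 + 5s**2 − 275s − 750 = (−(1/3)s − 19/9)(−3s**3 − 14s**2 + 75s + 350) + ((4/9)s**2 − 100/9)
  −3s**3 − 14s**2 + 75s + 350 = (−(27/4)s − 63/2)((4/9)s**2 − 100/9) + (0)
Last nonzero remainder: (4/9)s**2 − 100/9. Dividing through by 4/9 gives the monic gcd s**2 − 25.

−25 + s**2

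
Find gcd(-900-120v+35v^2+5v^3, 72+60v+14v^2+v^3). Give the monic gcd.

36+12v+v^2

Repeated division with remainder:
  5v^3+35v^2-120v-900 = (5)(v^3+14v^2+60v+72) + (-35v^2-420v-1260)
  v^3+14v^2+60v+72 = (-(1/35)v-2/35)(-35v^2-420v-1260) + (0)
Last nonzero remainder: -35v^2-420v-1260. Dividing through by -35 gives the monic gcd v^2+12v+36.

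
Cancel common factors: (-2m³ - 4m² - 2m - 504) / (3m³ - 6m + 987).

Repeated division with remainder:
  -2m³ - 4m² - 2m - 504 = (-2/3)(3m³ - 6m + 987) + (-4m² - 6m + 154)
  3m³ - 6m + 987 = (-(3/4)m + 9/8)(-4m² - 6m + 154) + ((465/4)m + 3255/4)
  -4m² - 6m + 154 = (-(16/465)m + 88/465)((465/4)m + 3255/4) + (0)
Last nonzero remainder: (465/4)m + 3255/4. Dividing through by 465/4 gives the monic gcd m + 7.
Cancel m + 7 from numerator and denominator to get the reduced form.

(-2m² + 10m - 72)/(3m² - 21m + 141)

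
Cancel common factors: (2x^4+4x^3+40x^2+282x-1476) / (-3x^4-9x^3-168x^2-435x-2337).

Apply the Euclidean algorithm:
  2x^4+4x^3+40x^2+282x-1476 = (-2/3)(-3x^4-9x^3-168x^2-435x-2337) + (-2x^3-72x^2-8x-3034)
  -3x^4-9x^3-168x^2-435x-2337 = ((3/2)x-99/2)(-2x^3-72x^2-8x-3034) + (-3720x^2+3720x-152520)
  -2x^3-72x^2-8x-3034 = ((1/1860)x+37/1860)(-3720x^2+3720x-152520) + (0)
Last nonzero remainder: -3720x^2+3720x-152520. Dividing through by -3720 gives the monic gcd x^2-x+41.
Cancel x^2-x+41 from numerator and denominator to get the reduced form.

(-2x^2-6x+36)/(3x^2+12x+57)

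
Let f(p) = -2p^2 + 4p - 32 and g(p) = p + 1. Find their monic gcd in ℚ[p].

Apply the Euclidean algorithm:
  -2p^2 + 4p - 32 = (-2p + 6)(p + 1) + (-38)
  p + 1 = (-(1/38)p - 1/38)(-38) + (0)
The last nonzero remainder is the constant -38, so the polynomials are coprime and gcd = 1.

1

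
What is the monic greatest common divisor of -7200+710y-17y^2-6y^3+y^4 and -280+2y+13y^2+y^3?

10+y

Apply the Euclidean algorithm:
  y^4-6y^3-17y^2+710y-7200 = (y-19)(y^3+13y^2+2y-280) + (228y^2+1028y-12520)
  y^3+13y^2+2y-280 = ((1/228)y+121/3249)(228y^2+1028y-12520) + ((60520/3249)y+605200/3249)
  228y^2+1028y-12520 = ((185193/15130)y-1016937/15130)((60520/3249)y+605200/3249) + (0)
Last nonzero remainder: (60520/3249)y+605200/3249. Dividing through by 60520/3249 gives the monic gcd y+10.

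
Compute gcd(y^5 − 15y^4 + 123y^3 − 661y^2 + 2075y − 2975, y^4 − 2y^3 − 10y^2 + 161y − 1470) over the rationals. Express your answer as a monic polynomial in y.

y^2 − 3y + 35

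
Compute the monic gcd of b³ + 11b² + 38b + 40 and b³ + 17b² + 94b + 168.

b + 4

Repeated division with remainder:
  b³ + 11b² + 38b + 40 = (b³ + 17b² + 94b + 168) + (-6b² - 56b - 128)
  b³ + 17b² + 94b + 168 = (-(1/6)b - 23/18)(-6b² - 56b - 128) + ((10/9)b + 40/9)
  -6b² - 56b - 128 = (-(27/5)b - 144/5)((10/9)b + 40/9) + (0)
Last nonzero remainder: (10/9)b + 40/9. Dividing through by 10/9 gives the monic gcd b + 4.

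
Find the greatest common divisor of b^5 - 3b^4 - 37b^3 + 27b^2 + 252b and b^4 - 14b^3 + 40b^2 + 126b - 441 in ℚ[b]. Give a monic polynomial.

b^3 - 7b^2 - 9b + 63

Euclidean algorithm in ℚ[b]:
  b^5 - 3b^4 - 37b^3 + 27b^2 + 252b = (b + 11)(b^4 - 14b^3 + 40b^2 + 126b - 441) + (77b^3 - 539b^2 - 693b + 4851)
  b^4 - 14b^3 + 40b^2 + 126b - 441 = ((1/77)b - 1/11)(77b^3 - 539b^2 - 693b + 4851) + (0)
Last nonzero remainder: 77b^3 - 539b^2 - 693b + 4851. Dividing through by 77 gives the monic gcd b^3 - 7b^2 - 9b + 63.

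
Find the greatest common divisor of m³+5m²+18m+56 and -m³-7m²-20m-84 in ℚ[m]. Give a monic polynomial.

Euclidean algorithm in ℚ[m]:
  m³+5m²+18m+56 = (-1)(-m³-7m²-20m-84) + (-2m²-2m-28)
  -m³-7m²-20m-84 = ((1/2)m+3)(-2m²-2m-28) + (0)
Last nonzero remainder: -2m²-2m-28. Dividing through by -2 gives the monic gcd m²+m+14.

m²+m+14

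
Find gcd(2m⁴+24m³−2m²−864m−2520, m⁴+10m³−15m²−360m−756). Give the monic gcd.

m³+7m²−36m−252

Euclidean algorithm in ℚ[m]:
  2m⁴+24m³−2m²−864m−2520 = (2)(m⁴+10m³−15m²−360m−756) + (4m³+28m²−144m−1008)
  m⁴+10m³−15m²−360m−756 = ((1/4)m+3/4)(4m³+28m²−144m−1008) + (0)
Last nonzero remainder: 4m³+28m²−144m−1008. Dividing through by 4 gives the monic gcd m³+7m²−36m−252.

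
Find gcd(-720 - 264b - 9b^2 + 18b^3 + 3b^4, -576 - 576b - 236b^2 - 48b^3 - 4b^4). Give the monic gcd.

12 + 5b + b^2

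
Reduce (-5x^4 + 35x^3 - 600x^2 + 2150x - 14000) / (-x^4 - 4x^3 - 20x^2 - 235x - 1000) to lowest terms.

(5x^2 - 10x + 350)/(x^2 + 9x + 25)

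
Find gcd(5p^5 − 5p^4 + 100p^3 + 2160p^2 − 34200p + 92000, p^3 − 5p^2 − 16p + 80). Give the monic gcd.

p^2 − 9p + 20

Euclidean algorithm in ℚ[p]:
  5p^5 − 5p^4 + 100p^3 + 2160p^2 − 34200p + 92000 = (5p^2 + 20p + 280)(p^3 − 5p^2 − 16p + 80) + (3480p^2 − 31320p + 69600)
  p^3 − 5p^2 − 16p + 80 = ((1/3480)p + 1/870)(3480p^2 − 31320p + 69600) + (0)
Last nonzero remainder: 3480p^2 − 31320p + 69600. Dividing through by 3480 gives the monic gcd p^2 − 9p + 20.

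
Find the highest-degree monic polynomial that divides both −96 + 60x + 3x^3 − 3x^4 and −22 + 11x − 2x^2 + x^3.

Repeated division with remainder:
  −3x^4 + 3x^3 + 60x − 96 = (−3x − 3)(x^3 − 2x^2 + 11x − 22) + (27x^2 + 27x − 162)
  x^3 − 2x^2 + 11x − 22 = ((1/27)x − 1/9)(27x^2 + 27x − 162) + (20x − 40)
  27x^2 + 27x − 162 = ((27/20)x + 81/20)(20x − 40) + (0)
Last nonzero remainder: 20x − 40. Dividing through by 20 gives the monic gcd x − 2.

−2 + x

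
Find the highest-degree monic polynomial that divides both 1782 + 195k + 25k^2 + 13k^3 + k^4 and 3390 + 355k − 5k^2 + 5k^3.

By polynomial division,
  k^4 + 13k^3 + 25k^2 + 195k + 1782 = ((1/5)k + 14/5)(5k^3 − 5k^2 + 355k + 3390) + (−32k^2 − 1477k − 7710)
  5k^3 − 5k^2 + 355k + 3390 = (−(5/32)k + 7545/1024)(−32k^2 − 1477k − 7710) + ((10273885/1024)k + 30821655/512)
  −32k^2 − 1477k − 7710 = (−(32768/10273885)k − 263168/2054777)((10273885/1024)k + 30821655/512) + (0)
Last nonzero remainder: (10273885/1024)k + 30821655/512. Dividing through by 10273885/1024 gives the monic gcd k + 6.

6 + k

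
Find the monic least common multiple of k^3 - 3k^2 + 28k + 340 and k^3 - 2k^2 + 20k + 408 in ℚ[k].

k^4 + 3k^3 + 10k^2 + 508k + 2040

Repeated division with remainder:
  k^3 - 3k^2 + 28k + 340 = (k^3 - 2k^2 + 20k + 408) + (-k^2 + 8k - 68)
  k^3 - 2k^2 + 20k + 408 = (-k - 6)(-k^2 + 8k - 68) + (0)
Last nonzero remainder: -k^2 + 8k - 68. Dividing through by -1 gives the monic gcd k^2 - 8k + 68.
Then lcm(f, g) = f·g / gcd(f, g); expanding and making the result monic gives the answer.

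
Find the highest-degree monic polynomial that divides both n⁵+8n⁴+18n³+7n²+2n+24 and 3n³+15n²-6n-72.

Repeated division with remainder:
  n⁵+8n⁴+18n³+7n²+2n+24 = ((1/3)n²+n+5/3)(3n³+15n²-6n-72) + (12n²+84n+144)
  3n³+15n²-6n-72 = ((1/4)n-1/2)(12n²+84n+144) + (0)
Last nonzero remainder: 12n²+84n+144. Dividing through by 12 gives the monic gcd n²+7n+12.

n²+7n+12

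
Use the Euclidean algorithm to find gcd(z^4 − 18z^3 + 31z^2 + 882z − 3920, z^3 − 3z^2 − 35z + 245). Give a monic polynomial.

z + 7

Euclidean algorithm in ℚ[z]:
  z^4 − 18z^3 + 31z^2 + 882z − 3920 = (z − 15)(z^3 − 3z^2 − 35z + 245) + (21z^2 + 112z − 245)
  z^3 − 3z^2 − 35z + 245 = ((1/21)z − 25/63)(21z^2 + 112z − 245) + ((190/9)z + 1330/9)
  21z^2 + 112z − 245 = ((189/190)z − 63/38)((190/9)z + 1330/9) + (0)
Last nonzero remainder: (190/9)z + 1330/9. Dividing through by 190/9 gives the monic gcd z + 7.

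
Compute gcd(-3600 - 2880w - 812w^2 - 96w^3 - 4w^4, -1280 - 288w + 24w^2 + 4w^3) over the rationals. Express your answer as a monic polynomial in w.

Apply the Euclidean algorithm:
  -4w^4 - 96w^3 - 812w^2 - 2880w - 3600 = (-w - 18)(4w^3 + 24w^2 - 288w - 1280) + (-668w^2 - 9344w - 26640)
  4w^3 + 24w^2 - 288w - 1280 = (-(1/167)w + 1334/27889)(-668w^2 - 9344w - 26640) + (-(16016/27889)w - 160160/27889)
  -668w^2 - 9344w - 26640 = ((4657463/4004)w + 9287037/2002)(-(16016/27889)w - 160160/27889) + (0)
Last nonzero remainder: -(16016/27889)w - 160160/27889. Dividing through by -16016/27889 gives the monic gcd w + 10.

10 + w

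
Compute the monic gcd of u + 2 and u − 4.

1

By polynomial division,
  u + 2 = (u − 4) + (6)
  u − 4 = ((1/6)u − 2/3)(6) + (0)
The last nonzero remainder is the constant 6, so the polynomials are coprime and gcd = 1.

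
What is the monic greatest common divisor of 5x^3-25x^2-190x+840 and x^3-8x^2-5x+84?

Repeated division with remainder:
  5x^3-25x^2-190x+840 = (5)(x^3-8x^2-5x+84) + (15x^2-165x+420)
  x^3-8x^2-5x+84 = ((1/15)x+1/5)(15x^2-165x+420) + (0)
Last nonzero remainder: 15x^2-165x+420. Dividing through by 15 gives the monic gcd x^2-11x+28.

x^2-11x+28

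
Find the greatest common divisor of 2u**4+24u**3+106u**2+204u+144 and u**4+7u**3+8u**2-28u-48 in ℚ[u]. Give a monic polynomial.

u**3+9u**2+26u+24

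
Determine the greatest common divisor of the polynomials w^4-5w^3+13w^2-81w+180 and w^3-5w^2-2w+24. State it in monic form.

w^2-7w+12

By polynomial division,
  w^4-5w^3+13w^2-81w+180 = (w)(w^3-5w^2-2w+24) + (15w^2-105w+180)
  w^3-5w^2-2w+24 = ((1/15)w+2/15)(15w^2-105w+180) + (0)
Last nonzero remainder: 15w^2-105w+180. Dividing through by 15 gives the monic gcd w^2-7w+12.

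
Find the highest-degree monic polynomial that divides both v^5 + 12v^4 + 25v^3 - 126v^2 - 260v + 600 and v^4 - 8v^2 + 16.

v^2 - 4v + 4

Euclidean algorithm in ℚ[v]:
  v^5 + 12v^4 + 25v^3 - 126v^2 - 260v + 600 = (v + 12)(v^4 - 8v^2 + 16) + (33v^3 - 30v^2 - 276v + 408)
  v^4 - 8v^2 + 16 = ((1/33)v + 10/363)(33v^3 - 30v^2 - 276v + 408) + ((144/121)v^2 - (576/121)v + 576/121)
  33v^3 - 30v^2 - 276v + 408 = ((1331/48)v + 2057/24)((144/121)v^2 - (576/121)v + 576/121) + (0)
Last nonzero remainder: (144/121)v^2 - (576/121)v + 576/121. Dividing through by 144/121 gives the monic gcd v^2 - 4v + 4.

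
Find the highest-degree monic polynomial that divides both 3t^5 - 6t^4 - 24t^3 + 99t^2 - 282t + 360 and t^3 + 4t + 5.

t^2 - t + 5

Repeated division with remainder:
  3t^5 - 6t^4 - 24t^3 + 99t^2 - 282t + 360 = (3t^2 - 6t - 36)(t^3 + 4t + 5) + (108t^2 - 108t + 540)
  t^3 + 4t + 5 = ((1/108)t + 1/108)(108t^2 - 108t + 540) + (0)
Last nonzero remainder: 108t^2 - 108t + 540. Dividing through by 108 gives the monic gcd t^2 - t + 5.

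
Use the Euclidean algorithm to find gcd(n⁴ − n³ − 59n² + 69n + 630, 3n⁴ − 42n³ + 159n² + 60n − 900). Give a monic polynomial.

n² − 11n + 30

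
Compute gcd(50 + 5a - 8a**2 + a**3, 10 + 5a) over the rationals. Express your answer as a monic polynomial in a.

Apply the Euclidean algorithm:
  a**3 - 8a**2 + 5a + 50 = ((1/5)a**2 - 2a + 5)(5a + 10) + (0)
Last nonzero remainder: 5a + 10. Dividing through by 5 gives the monic gcd a + 2.

2 + a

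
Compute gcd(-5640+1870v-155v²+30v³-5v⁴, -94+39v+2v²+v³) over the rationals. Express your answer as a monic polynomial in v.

47+4v+v²

By polynomial division,
  -5v⁴+30v³-155v²+1870v-5640 = (-5v+40)(v³+2v²+39v-94) + (-40v²-160v-1880)
  v³+2v²+39v-94 = (-(1/40)v+1/20)(-40v²-160v-1880) + (0)
Last nonzero remainder: -40v²-160v-1880. Dividing through by -40 gives the monic gcd v²+4v+47.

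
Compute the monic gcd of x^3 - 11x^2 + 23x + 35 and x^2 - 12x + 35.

By polynomial division,
  x^3 - 11x^2 + 23x + 35 = (x + 1)(x^2 - 12x + 35) + (0)
The last nonzero remainder x^2 - 12x + 35 is already monic.

x^2 - 12x + 35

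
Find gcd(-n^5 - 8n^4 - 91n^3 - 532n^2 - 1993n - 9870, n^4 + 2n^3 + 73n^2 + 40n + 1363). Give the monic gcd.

n^2 + 3n + 47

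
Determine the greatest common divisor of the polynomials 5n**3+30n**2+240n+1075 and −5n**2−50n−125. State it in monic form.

n+5

Repeated division with remainder:
  5n**3+30n**2+240n+1075 = (−n+4)(−5n**2−50n−125) + (315n+1575)
  −5n**2−50n−125 = (−(1/63)n−5/63)(315n+1575) + (0)
Last nonzero remainder: 315n+1575. Dividing through by 315 gives the monic gcd n+5.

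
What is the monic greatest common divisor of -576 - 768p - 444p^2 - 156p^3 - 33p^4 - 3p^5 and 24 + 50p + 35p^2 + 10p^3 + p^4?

24 + 26p + 9p^2 + p^3

Euclidean algorithm in ℚ[p]:
  -3p^5 - 33p^4 - 156p^3 - 444p^2 - 768p - 576 = (-3p - 3)(p^4 + 10p^3 + 35p^2 + 50p + 24) + (-21p^3 - 189p^2 - 546p - 504)
  p^4 + 10p^3 + 35p^2 + 50p + 24 = (-(1/21)p - 1/21)(-21p^3 - 189p^2 - 546p - 504) + (0)
Last nonzero remainder: -21p^3 - 189p^2 - 546p - 504. Dividing through by -21 gives the monic gcd p^3 + 9p^2 + 26p + 24.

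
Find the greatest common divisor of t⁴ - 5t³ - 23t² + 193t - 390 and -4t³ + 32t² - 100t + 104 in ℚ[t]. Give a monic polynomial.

t² - 6t + 13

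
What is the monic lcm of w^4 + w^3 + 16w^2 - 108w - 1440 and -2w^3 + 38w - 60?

Euclidean algorithm in ℚ[w]:
  w^4 + w^3 + 16w^2 - 108w - 1440 = (-(1/2)w - 1/2)(-2w^3 + 38w - 60) + (35w^2 - 119w - 1470)
  -2w^3 + 38w - 60 = (-(2/35)w - 34/175)(35w^2 - 119w - 1470) + (-(1728/25)w - 1728/5)
  35w^2 - 119w - 1470 = (-(875/1728)w + 1225/288)(-(1728/25)w - 1728/5) + (0)
Last nonzero remainder: -(1728/25)w - 1728/5. Dividing through by -1728/25 gives the monic gcd w + 5.
Then lcm(f, g) = f·g / gcd(f, g); expanding and making the result monic gives the answer.

w^6 - 4w^5 + 17w^4 - 182w^3 - 804w^2 + 6552w - 8640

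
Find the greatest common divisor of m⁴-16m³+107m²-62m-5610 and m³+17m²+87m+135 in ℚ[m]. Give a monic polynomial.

m+5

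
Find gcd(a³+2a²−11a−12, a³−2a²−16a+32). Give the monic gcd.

a+4

Euclidean algorithm in ℚ[a]:
  a³+2a²−11a−12 = (a³−2a²−16a+32) + (4a²+5a−44)
  a³−2a²−16a+32 = ((1/4)a−13/16)(4a²+5a−44) + (−(15/16)a−15/4)
  4a²+5a−44 = (−(64/15)a+176/15)(−(15/16)a−15/4) + (0)
Last nonzero remainder: −(15/16)a−15/4. Dividing through by −15/16 gives the monic gcd a+4.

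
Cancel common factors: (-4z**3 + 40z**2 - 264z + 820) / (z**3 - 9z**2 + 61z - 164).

(-4z + 20)/(z - 4)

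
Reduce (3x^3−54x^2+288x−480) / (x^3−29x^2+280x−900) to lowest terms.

Repeated division with remainder:
  3x^3−54x^2+288x−480 = (3)(x^3−29x^2+280x−900) + (33x^2−552x+2220)
  x^3−29x^2+280x−900 = ((1/33)x−45/121)(33x^2−552x+2220) + ((900/121)x−9000/121)
  33x^2−552x+2220 = ((1331/300)x−4477/150)((900/121)x−9000/121) + (0)
Last nonzero remainder: (900/121)x−9000/121. Dividing through by 900/121 gives the monic gcd x−10.
Cancel x−10 from numerator and denominator to get the reduced form.

(3x^2−24x+48)/(x^2−19x+90)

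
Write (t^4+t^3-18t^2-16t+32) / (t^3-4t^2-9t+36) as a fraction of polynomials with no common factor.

Euclidean algorithm in ℚ[t]:
  t^4+t^3-18t^2-16t+32 = (t+5)(t^3-4t^2-9t+36) + (11t^2-7t-148)
  t^3-4t^2-9t+36 = ((1/11)t-37/121)(11t^2-7t-148) + ((280/121)t-1120/121)
  11t^2-7t-148 = ((1331/280)t+4477/280)((280/121)t-1120/121) + (0)
Last nonzero remainder: (280/121)t-1120/121. Dividing through by 280/121 gives the monic gcd t-4.
Cancel t-4 from numerator and denominator to get the reduced form.

(t^3+5t^2+2t-8)/(t^2-9)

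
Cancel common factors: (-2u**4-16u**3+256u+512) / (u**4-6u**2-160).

By polynomial division,
  -2u**4-16u**3+256u+512 = (-2)(u**4-6u**2-160) + (-16u**3-12u**2+256u+192)
  u**4-6u**2-160 = (-(1/16)u+3/64)(-16u**3-12u**2+256u+192) + ((169/16)u**2-169)
  -16u**3-12u**2+256u+192 = (-(256/169)u-192/169)((169/16)u**2-169) + (0)
Last nonzero remainder: (169/16)u**2-169. Dividing through by 169/16 gives the monic gcd u**2-16.
Cancel u**2-16 from numerator and denominator to get the reduced form.

(-2u**2-16u-32)/(u**2+10)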